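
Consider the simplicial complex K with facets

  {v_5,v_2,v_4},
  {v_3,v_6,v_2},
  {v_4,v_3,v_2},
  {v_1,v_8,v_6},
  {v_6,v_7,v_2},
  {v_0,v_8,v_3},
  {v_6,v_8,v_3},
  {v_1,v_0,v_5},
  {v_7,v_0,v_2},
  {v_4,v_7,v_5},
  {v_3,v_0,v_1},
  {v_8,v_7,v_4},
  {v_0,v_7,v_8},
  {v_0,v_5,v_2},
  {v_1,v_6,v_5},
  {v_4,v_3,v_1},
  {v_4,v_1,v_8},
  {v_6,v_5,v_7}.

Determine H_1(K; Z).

We work with the vertex ordering v_0 < v_1 < v_2 < v_3 < v_4 < v_5 < v_6 < v_7 < v_8. The simplices of K, each written with vertices in increasing order, are:

  0-simplices (9): [v_0], [v_1], [v_2], [v_3], [v_4], [v_5], [v_6], [v_7], [v_8]
  1-simplices (27): (27 of them)
  2-simplices (18): (18 of them)

Hence C_0 ≅ Z^9, C_1 ≅ Z^27, C_2 ≅ Z^18.

Boundary ∂_1: C_1 → C_0 maps an edge to its endpoints' difference, ∂[p,q] = q − p.
This gives a 9×27 integer matrix of rank 8; reducing to Smith normal form yields diagonal entries (1,1,1,1,1,1,1,1).

Boundary ∂_2: C_2 → C_1 sends each 2-simplex [p,q,r] to [q,r] − [p,r] + [p,q]. For instance
  ∂[v_1,v_4,v_8] = [v_4,v_8] − [v_1,v_8] + [v_1,v_4],
  ∂[v_2,v_3,v_4] = [v_3,v_4] − [v_2,v_4] + [v_2,v_3].
The resulting 27×18 matrix has rank 18, and its Smith normal form has invariant factors (1,1,1,1,1,1,1,1,1,1,1,1,1,1,1,1,1,2).

Now H_k = ker ∂_k / im ∂_{k+1}, so:

  H_1: rank ker ∂_1 − rank ∂_2 = (27 − 8) − 18 = 1, and ∂_2 has invariant factor 2 > 1, so H_1 ≅ Z × Z/2.

(K is a triangulation of the Klein bottle.)

H_1 ≅ Z × Z/2.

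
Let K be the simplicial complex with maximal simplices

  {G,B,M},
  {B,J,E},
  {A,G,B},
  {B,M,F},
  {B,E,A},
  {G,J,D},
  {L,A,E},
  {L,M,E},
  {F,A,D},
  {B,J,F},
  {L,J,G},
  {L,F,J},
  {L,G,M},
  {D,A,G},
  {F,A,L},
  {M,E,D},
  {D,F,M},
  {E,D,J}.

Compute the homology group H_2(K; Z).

H_2 = Z.

We work with the vertex ordering A < B < D < E < F < G < J < L < M. The simplices of K, each written with vertices in increasing order, are:

  0-simplices (9): A, B, D, E, F, G, J, L, M
  1-simplices (27): AB, AD, AE, AF, AG, AL, BE, BF, BG, BJ, BM, DE, DF, DG, DJ, DM, EJ, EL, EM, FJ, FL, FM, GJ, GL, GM, JL, LM
  2-simplices (18): ABE, ABG, ADF, ADG, AEL, AFL, BEJ, BFJ, BFM, BGM, DEJ, DEM, DFM, DGJ, ELM, FJL, GJL, GLM

so the chain groups are C_0 ≅ Z^9, C_1 ≅ Z^27, C_2 ≅ Z^18.

∂_1: C_1 → C_0 maps an edge to its endpoints' difference, ∂[p,q] = q − p. For instance
  ∂GJ = J − G.
As a 9×27 matrix over Z this has rank 8, with invariant factors (1,1,1,1,1,1,1,1).

Boundary ∂_2: C_2 → C_1 acts by ∂[p,q,r] = [q,r] − [p,r] + [p,q]. For instance
  ∂BFM = FM − BM + BF,
  ∂DEM = EM − DM + DE.
The resulting 27×18 matrix has rank 17, and its Smith normal form has invariant factors (1,1,1,1,1,1,1,1,1,1,1,1,1,1,1,1,1).

From H_k ≅ ker(∂_k) / im(∂_{k+1}) we obtain:

  H_2: rank ker ∂_2 − rank ∂_3 = (18 − 17) − 0 = 1, and there is no ∂_3, so H_2 ≅ Z.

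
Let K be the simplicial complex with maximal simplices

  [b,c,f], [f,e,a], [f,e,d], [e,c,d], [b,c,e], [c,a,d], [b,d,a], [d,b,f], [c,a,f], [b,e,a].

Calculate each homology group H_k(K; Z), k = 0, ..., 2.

Order the vertices as a < b < c < d < e < f. Listing each simplex with vertices in this order, K has dimension 2 with simplices:

  0-simplices (6): a, b, c, d, e, f
  1-simplices (15): ab, ac, ad, ae, af, bc, bd, be, bf, cd, ce, cf, de, df, ef
  2-simplices (10): abd, abe, acd, acf, aef, bce, bcf, bdf, cde, def

giving chain groups C_0 ≅ Z^6, C_1 ≅ Z^15, C_2 ≅ Z^10.

The boundary map ∂_1: C_1 → C_0 is given by ∂[p,q] = [q] − [p].
This gives a 6×15 integer matrix of rank 5; reducing to Smith normal form yields diagonal entries (1,1,1,1,1).

The boundary map ∂_2: C_2 → C_1 sends each 2-simplex [p,q,r] to [q,r] − [p,r] + [p,q]. For instance
  ∂acd = cd − ad + ac,
  ∂bcf = cf − bf + bc.
This gives a 15×10 integer matrix of rank 10; reducing to Smith normal form yields diagonal entries (1,1,1,1,1,1,1,1,1,2).

Computing H_k = (kernel of ∂_k) / (image of ∂_{k+1}):

  H_0: rank C_0 − rank ∂_1 = 6 − 5 = 1, and the invariant factors of ∂_1 are all 1, so H_0 ≅ Z.
  H_1: rank ker ∂_1 − rank ∂_2 = (15 − 5) − 10 = 0, and ∂_2 has invariant factor 2 > 1, so H_1 ≅ Z/2Z.
  H_2: rank ker ∂_2 − rank ∂_3 = (10 − 10) − 0 = 0, and there is no ∂_3, so H_2 ≅ 0.

As a check, the Euler characteristic is 6 − 15 + 10 = 1, which agrees with 1 − 0 + 0 = 1.
(K is a triangulation of the real projective plane RP^2.)

H_0 = Z,  H_1 = Z/2Z,  H_2 = 0.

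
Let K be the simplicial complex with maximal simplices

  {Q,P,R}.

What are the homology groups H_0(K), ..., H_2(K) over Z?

K has 3 vertices, 3 edges, 1 triangle.
rank ∂_0 = 0, rank ∂_1 = 2 ⇒ b_0 = 3 − 0 − 2 = 1; all invariant factors of ∂_1 are 1 so no torsion. So H_0 ≅ Z.
rank ∂_1 = 2, rank ∂_2 = 1 ⇒ b_1 = 3 − 2 − 1 = 0; all invariant factors of ∂_2 are 1 so no torsion. So H_1 ≅ 0.
rank ∂_2 = 1, rank ∂_3 = 0 ⇒ b_2 = 1 − 1 − 0 = 0. So H_2 ≅ 0.

H_0 ≅ Z,  H_1 = 0,  H_2 = 0.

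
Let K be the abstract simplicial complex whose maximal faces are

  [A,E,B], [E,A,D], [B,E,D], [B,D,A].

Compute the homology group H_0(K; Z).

Order the vertices as A < B < D < E. Listing each simplex with vertices in this order, K has dimension 2 with simplices:

  0-simplices (4): A, B, D, E
  1-simplices (6): AB, AD, AE, BD, BE, DE
  2-simplices (4): ABD, ABE, ADE, BDE

so the chain groups are C_0 ≅ Z^4, C_1 ≅ Z^6, C_2 ≅ Z^4.

∂_1: C_1 → C_0 maps an edge to its endpoints' difference, ∂[p,q] = q − p. For instance
  ∂BD = D − B.
As a 4×6 matrix over Z this has rank 3, with invariant factors (1,1,1).

∂_2: C_2 → C_1 sends each 2-simplex [p,q,r] to [q,r] − [p,r] + [p,q]. For instance
  ∂ABE = BE − AE + AB,
  ∂ADE = DE − AE + AD.
The 6×4 boundary matrix has rank 3 and Smith normal form diag(1,1,1).

From H_k ≅ ker(∂_k) / im(∂_{k+1}) we obtain:

  H_0: rank C_0 − rank ∂_1 = 4 − 3 = 1, and the invariant factors of ∂_1 are all 1, so H_0 ≅ Z.

(K is a triangulation of the 2-sphere S^2.)

H_0 = Z.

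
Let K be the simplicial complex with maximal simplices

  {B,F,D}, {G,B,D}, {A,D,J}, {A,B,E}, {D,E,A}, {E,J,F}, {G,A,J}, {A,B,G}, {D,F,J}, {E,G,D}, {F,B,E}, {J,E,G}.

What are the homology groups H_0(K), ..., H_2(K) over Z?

Order the vertices as A < B < D < E < F < G < J. Listing each simplex with vertices in this order, K has dimension 2 with simplices:

  0-simplices (7): A, B, D, E, F, G, J
  1-simplices (18): AB, AD, AE, AG, AJ, BD, BE, BF, BG, DE, DF, DG, DJ, EF, EG, EJ, FJ, GJ
  2-simplices (12): ABE, ABG, ADE, ADJ, AGJ, BDF, BDG, BEF, DEG, DFJ, EFJ, EGJ

so the chain groups are C_0 ≅ Z^7, C_1 ≅ Z^18, C_2 ≅ Z^12.

The boundary map ∂_1: C_1 → C_0 sends each edge [p,q] (with p < q) to q − p. For instance
  ∂DE = E − D.
The 7×18 boundary matrix has rank 6 and Smith normal form diag(1,1,1,1,1,1).

The boundary map ∂_2: C_2 → C_1 sends each 2-simplex [p,q,r] to [q,r] − [p,r] + [p,q]. For instance
  ∂EFJ = FJ − EJ + EF,
  ∂EGJ = GJ − EJ + EG.
This gives a 18×12 integer matrix of rank 12; reducing to Smith normal form yields diagonal entries (1,1,1,1,1,1,1,1,1,1,1,2).

From H_k ≅ ker(∂_k) / im(∂_{k+1}) we obtain:

  H_0: rank C_0 − rank ∂_1 = 7 − 6 = 1, and the invariant factors of ∂_1 are all 1, so H_0 = Z.
  H_1: rank ker ∂_1 − rank ∂_2 = (18 − 6) − 12 = 0, and ∂_2 has invariant factor 2 > 1, so H_1 = Z/2.
  H_2: rank ker ∂_2 − rank ∂_3 = (12 − 12) − 0 = 0, and there is no ∂_3, so H_2 = 0.

H_0 ≅ Z,  H_1 ≅ Z/2,  H_2 = 0.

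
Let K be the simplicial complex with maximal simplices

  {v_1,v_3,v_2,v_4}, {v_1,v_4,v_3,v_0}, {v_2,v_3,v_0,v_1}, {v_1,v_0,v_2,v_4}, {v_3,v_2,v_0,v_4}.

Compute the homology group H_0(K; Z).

We work with the vertex ordering v_0 < v_1 < v_2 < v_3 < v_4. The simplices of K, each written with vertices in increasing order, are:

  0-simplices (5): [v_0], [v_1], [v_2], [v_3], [v_4]
  1-simplices (10): [v_0,v_1], [v_0,v_2], [v_0,v_3], [v_0,v_4], [v_1,v_2], [v_1,v_3], [v_1,v_4], [v_2,v_3], [v_2,v_4], [v_3,v_4]
  2-simplices (10): [v_0,v_1,v_2], [v_0,v_1,v_3], [v_0,v_1,v_4], [v_0,v_2,v_3], [v_0,v_2,v_4], [v_0,v_3,v_4], [v_1,v_2,v_3], [v_1,v_2,v_4], [v_1,v_3,v_4], [v_2,v_3,v_4]
  3-simplices (5): [v_0,v_1,v_2,v_3], [v_0,v_1,v_2,v_4], [v_0,v_1,v_3,v_4], [v_0,v_2,v_3,v_4], [v_1,v_2,v_3,v_4]

Hence C_0 ≅ Z^5, C_1 ≅ Z^10, C_2 ≅ Z^10, C_3 ≅ Z^5.

The boundary map ∂_1: C_1 → C_0 sends each edge [p,q] (with p < q) to q − p. For instance
  ∂[v_0,v_2] = [v_2] − [v_0].
This gives a 5×10 integer matrix of rank 4; reducing to Smith normal form yields diagonal entries (1,1,1,1).

The boundary map ∂_2: C_2 → C_1 maps a triangle to the signed sum of its edges. For instance
  ∂[v_0,v_2,v_4] = [v_2,v_4] − [v_0,v_4] + [v_0,v_2],
  ∂[v_1,v_2,v_4] = [v_2,v_4] − [v_1,v_4] + [v_1,v_2].
The resulting 10×10 matrix has rank 6, and its Smith normal form has invariant factors (1,1,1,1,1,1).

Boundary ∂_3: C_3 → C_2 sends each 3-simplex σ to the alternating sum Σ_i (−1)^i (σ with its i-th vertex removed). For instance
  ∂[v_0,v_1,v_2,v_3] = [v_1,v_2,v_3] − [v_0,v_2,v_3] + [v_0,v_1,v_3] − [v_0,v_1,v_2],
  ∂[v_0,v_1,v_3,v_4] = [v_1,v_3,v_4] − [v_0,v_3,v_4] + [v_0,v_1,v_4] − [v_0,v_1,v_3].
This gives a 10×5 integer matrix of rank 4; reducing to Smith normal form yields diagonal entries (1,1,1,1).

From H_k ≅ ker(∂_k) / im(∂_{k+1}) we obtain:

  H_0: rank C_0 − rank ∂_1 = 5 − 4 = 1, and the invariant factors of ∂_1 are all 1, so H_0 ≅ Z.

H_0 = Z.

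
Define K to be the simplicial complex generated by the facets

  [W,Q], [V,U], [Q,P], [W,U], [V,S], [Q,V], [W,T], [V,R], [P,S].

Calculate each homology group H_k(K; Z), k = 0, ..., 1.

H_0 ≅ Z,  H_1 ≅ Z^2.

Take the total order P < Q < R < S < T < U < V < W on the vertex set. Then K (dimension 1) consists of the simplices:

  0-simplices (8): P, Q, R, S, T, U, V, W
  1-simplices (9): PQ, PS, QV, QW, RV, SV, TW, UV, UW

so the chain groups are C_0 ≅ Z^8, C_1 ≅ Z^9.

The boundary map ∂_1: C_1 → C_0 sends each edge [p,q] (with p < q) to q − p. For instance
  ∂PS = S − P.
The 8×9 boundary matrix has rank 7 and Smith normal form diag(1,1,1,1,1,1,1).

Reading off H_k = ker ∂_k / im ∂_{k+1}:

  H_0: rank C_0 − rank ∂_1 = 8 − 7 = 1, and the invariant factors of ∂_1 are all 1, so H_0 = Z.
  H_1: rank ker ∂_1 − rank ∂_2 = (9 − 7) − 0 = 2, and there is no ∂_2, so H_1 = Z^2.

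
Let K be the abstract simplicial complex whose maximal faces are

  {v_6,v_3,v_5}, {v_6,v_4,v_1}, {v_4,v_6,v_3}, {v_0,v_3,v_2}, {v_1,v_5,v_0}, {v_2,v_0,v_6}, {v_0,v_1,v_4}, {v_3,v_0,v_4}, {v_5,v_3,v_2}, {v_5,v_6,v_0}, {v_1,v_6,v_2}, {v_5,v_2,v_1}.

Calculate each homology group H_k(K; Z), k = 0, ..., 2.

Fix the vertex order v_0 < v_1 < v_2 < v_3 < v_4 < v_5 < v_6 and write every simplex with vertices in increasing order. Then dim K = 2 and the simplices of K are:

  0-simplices (7): [v_0], [v_1], [v_2], [v_3], [v_4], [v_5], [v_6]
  1-simplices (18): (18 of them)
  2-simplices (12): (12 of them)

Hence C_0 ≅ Z^7, C_1 ≅ Z^18, C_2 ≅ Z^12.

The boundary map ∂_1: C_1 → C_0 is given by ∂[p,q] = [q] − [p]. For instance
  ∂[v_1,v_2] = [v_2] − [v_1].
This gives a 7×18 integer matrix of rank 6; reducing to Smith normal form yields diagonal entries (1,1,1,1,1,1).

Boundary ∂_2: C_2 → C_1 acts by ∂[p,q,r] = [q,r] − [p,r] + [p,q]. For instance
  ∂[v_1,v_2,v_6] = [v_2,v_6] − [v_1,v_6] + [v_1,v_2],
  ∂[v_0,v_5,v_6] = [v_5,v_6] − [v_0,v_6] + [v_0,v_5].
As a 18×12 matrix over Z this has rank 12, with invariant factors (1,1,1,1,1,1,1,1,1,1,1,2).

From H_k ≅ ker(∂_k) / im(∂_{k+1}) we obtain:

  H_0: rank C_0 − rank ∂_1 = 7 − 6 = 1, and the invariant factors of ∂_1 are all 1, so H_0 ≅ Z.
  H_1: rank ker ∂_1 − rank ∂_2 = (18 − 6) − 12 = 0, and ∂_2 has invariant factor 2 > 1, so H_1 ≅ Z/2.
  H_2: rank ker ∂_2 − rank ∂_3 = (12 − 12) − 0 = 0, and there is no ∂_3, so H_2 ≅ 0.

H_0 ≅ Z,  H_1 ≅ Z/2,  H_2 = 0.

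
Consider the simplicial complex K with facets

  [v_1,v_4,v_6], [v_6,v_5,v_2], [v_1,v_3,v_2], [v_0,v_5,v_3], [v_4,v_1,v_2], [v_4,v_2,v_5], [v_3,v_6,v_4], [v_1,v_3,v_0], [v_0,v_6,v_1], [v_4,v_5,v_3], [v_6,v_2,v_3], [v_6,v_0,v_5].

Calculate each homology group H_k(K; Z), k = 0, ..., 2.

H_0 = Z,  H_1 = Z/2,  H_2 = 0.

Order the vertices as v_0 < v_1 < v_2 < v_3 < v_4 < v_5 < v_6. Listing each simplex with vertices in this order, K has dimension 2 with simplices:

  0-simplices (7): [v_0], [v_1], [v_2], [v_3], [v_4], [v_5], [v_6]
  1-simplices (18): (18 of them)
  2-simplices (12): (12 of them)

giving chain groups C_0 ≅ Z^7, C_1 ≅ Z^18, C_2 ≅ Z^12.

∂_1: C_1 → C_0 maps an edge to its endpoints' difference, ∂[p,q] = q − p. For instance
  ∂[v_4,v_5] = [v_5] − [v_4].
The 7×18 boundary matrix has rank 6 and Smith normal form diag(1,1,1,1,1,1).

Boundary ∂_2: C_2 → C_1 maps a triangle to the signed sum of its edges. For instance
  ∂[v_1,v_2,v_4] = [v_2,v_4] − [v_1,v_4] + [v_1,v_2],
  ∂[v_0,v_1,v_3] = [v_1,v_3] − [v_0,v_3] + [v_0,v_1].
The resulting 18×12 matrix has rank 12, and its Smith normal form has invariant factors (1,1,1,1,1,1,1,1,1,1,1,2).

Reading off H_k = ker ∂_k / im ∂_{k+1}:

  H_0: rank C_0 − rank ∂_1 = 7 − 6 = 1, and the invariant factors of ∂_1 are all 1, so H_0 = Z.
  H_1: rank ker ∂_1 − rank ∂_2 = (18 − 6) − 12 = 0, and ∂_2 has invariant factor 2 > 1, so H_1 = Z/2.
  H_2: rank ker ∂_2 − rank ∂_3 = (12 − 12) − 0 = 0, and there is no ∂_3, so H_2 = 0.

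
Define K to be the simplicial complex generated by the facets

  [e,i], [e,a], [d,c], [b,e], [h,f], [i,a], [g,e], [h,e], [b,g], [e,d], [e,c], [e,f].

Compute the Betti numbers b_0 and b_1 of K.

Take the total order a < b < c < d < e < f < g < h < i on the vertex set. Then K (dimension 1) consists of the simplices:

  0-simplices (9): a, b, c, d, e, f, g, h, i
  1-simplices (12): ae, ai, be, bg, cd, ce, de, ef, eg, eh, ei, fh

so the chain groups are C_0 ≅ Z^9, C_1 ≅ Z^12.

Boundary ∂_1: C_1 → C_0 is given by ∂[p,q] = [q] − [p]. For instance
  ∂cd = d − c.
As a 9×12 matrix over Z this has rank 8, with invariant factors (1,1,1,1,1,1,1,1).

Computing H_k = (kernel of ∂_k) / (image of ∂_{k+1}):

  H_0: rank C_0 − rank ∂_1 = 9 − 8 = 1, and the invariant factors of ∂_1 are all 1, so H_0 ≅ Z.
  H_1: rank ker ∂_1 − rank ∂_2 = (12 − 8) − 0 = 4, and there is no ∂_2, so H_1 ≅ Z^4.

Hence the Betti numbers are b_0 = 1, b_1 = 4.

b_0 = 1, b_1 = 4.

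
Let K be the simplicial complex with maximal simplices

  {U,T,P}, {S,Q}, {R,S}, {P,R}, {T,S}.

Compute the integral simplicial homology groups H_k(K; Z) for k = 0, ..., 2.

We work with the vertex ordering P < Q < R < S < T < U. The simplices of K, each written with vertices in increasing order, are:

  0-simplices (6): P, Q, R, S, T, U
  1-simplices (7): PR, PT, PU, QS, RS, ST, TU
  2-simplices (1): PTU

giving chain groups C_0 ≅ Z^6, C_1 ≅ Z^7, C_2 ≅ Z^1.

∂_1: C_1 → C_0 is given by ∂[p,q] = [q] − [p]. For instance
  ∂TU = U − T.
The resulting 6×7 matrix has rank 5, and its Smith normal form has invariant factors (1,1,1,1,1).

∂_2: C_2 → C_1 acts by ∂[p,q,r] = [q,r] − [p,r] + [p,q]. For instance
  ∂PTU = TU − PU + PT.
The 7×1 boundary matrix has rank 1 and Smith normal form diag(1).

Reading off H_k = ker ∂_k / im ∂_{k+1}:

  H_0: rank C_0 − rank ∂_1 = 6 − 5 = 1, and the invariant factors of ∂_1 are all 1, so H_0 = Z.
  H_1: rank ker ∂_1 − rank ∂_2 = (7 − 5) − 1 = 1, and the invariant factors of ∂_2 are all 1, so H_1 = Z.
  H_2: rank ker ∂_2 − rank ∂_3 = (1 − 1) − 0 = 0, and there is no ∂_3, so H_2 = 0.

As a check, the Euler characteristic is 6 − 7 + 1 = 0, which agrees with 1 − 1 + 0 = 0.

H_0 ≅ Z,  H_1 ≅ Z,  H_2 = 0.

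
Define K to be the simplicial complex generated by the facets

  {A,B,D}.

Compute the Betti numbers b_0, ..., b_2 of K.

b_0 = 1, b_1 = 0, b_2 = 0.

Fix the vertex order A < B < D and write every simplex with vertices in increasing order. Then dim K = 2 and the simplices of K are:

  0-simplices (3): A, B, D
  1-simplices (3): AB, AD, BD
  2-simplices (1): ABD

giving chain groups C_0 ≅ Z^3, C_1 ≅ Z^3, C_2 ≅ Z^1.

The boundary map ∂_1: C_1 → C_0 maps an edge to its endpoints' difference, ∂[p,q] = q − p. For instance
  ∂BD = D − B.
As a 3×3 matrix over Z this has rank 2, with invariant factors (1,1).

The boundary map ∂_2: C_2 → C_1 sends each 2-simplex [p,q,r] to [q,r] − [p,r] + [p,q]. For instance
  ∂ABD = BD − AD + AB.
The 3×1 boundary matrix has rank 1 and Smith normal form diag(1).

Computing H_k = (kernel of ∂_k) / (image of ∂_{k+1}):

  H_0: rank C_0 − rank ∂_1 = 3 − 2 = 1, and the invariant factors of ∂_1 are all 1, so H_0 ≅ Z.
  H_1: rank ker ∂_1 − rank ∂_2 = (3 − 2) − 1 = 0, and the invariant factors of ∂_2 are all 1, so H_1 ≅ 0.
  H_2: rank ker ∂_2 − rank ∂_3 = (1 − 1) − 0 = 0, and there is no ∂_3, so H_2 ≅ 0.

Hence the Betti numbers are b_0 = 1, b_1 = 0, b_2 = 0.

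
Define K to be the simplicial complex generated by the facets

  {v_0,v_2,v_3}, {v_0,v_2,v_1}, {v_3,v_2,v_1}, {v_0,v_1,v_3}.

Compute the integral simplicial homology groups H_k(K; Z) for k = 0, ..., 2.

H_0 = Z,  H_1 = 0,  H_2 = Z.

We work with the vertex ordering v_0 < v_1 < v_2 < v_3. The simplices of K, each written with vertices in increasing order, are:

  0-simplices (4): [v_0], [v_1], [v_2], [v_3]
  1-simplices (6): [v_0,v_1], [v_0,v_2], [v_0,v_3], [v_1,v_2], [v_1,v_3], [v_2,v_3]
  2-simplices (4): [v_0,v_1,v_2], [v_0,v_1,v_3], [v_0,v_2,v_3], [v_1,v_2,v_3]

so the chain groups are C_0 ≅ Z^4, C_1 ≅ Z^6, C_2 ≅ Z^4.

∂_1: C_1 → C_0 is given by ∂[p,q] = [q] − [p].
As a 4×6 matrix over Z this has rank 3, with invariant factors (1,1,1).

Boundary ∂_2: C_2 → C_1 sends each 2-simplex [p,q,r] to [q,r] − [p,r] + [p,q]. For instance
  ∂[v_0,v_2,v_3] = [v_2,v_3] − [v_0,v_3] + [v_0,v_2],
  ∂[v_0,v_1,v_3] = [v_1,v_3] − [v_0,v_3] + [v_0,v_1].
The 6×4 boundary matrix has rank 3 and Smith normal form diag(1,1,1).

Reading off H_k = ker ∂_k / im ∂_{k+1}:

  H_0: rank C_0 − rank ∂_1 = 4 − 3 = 1, and the invariant factors of ∂_1 are all 1, so H_0 ≅ Z.
  H_1: rank ker ∂_1 − rank ∂_2 = (6 − 3) − 3 = 0, and the invariant factors of ∂_2 are all 1, so H_1 ≅ 0.
  H_2: rank ker ∂_2 − rank ∂_3 = (4 − 3) − 0 = 1, and there is no ∂_3, so H_2 ≅ Z.

(K is a triangulation of the 2-sphere S^2.)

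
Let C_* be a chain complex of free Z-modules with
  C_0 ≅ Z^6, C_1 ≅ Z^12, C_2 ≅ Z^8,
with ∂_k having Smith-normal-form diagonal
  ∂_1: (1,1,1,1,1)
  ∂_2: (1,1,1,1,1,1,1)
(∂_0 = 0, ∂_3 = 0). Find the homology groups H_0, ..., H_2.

H_0 = Z,  H_1 = 0,  H_2 = Z.

H_0: b_0 = 6 − 0 − 5 = 1; torsion from ∂_1 factors > 1: none. So H_0 = Z.
H_1: b_1 = 12 − 5 − 7 = 0; torsion from ∂_2 factors > 1: none. So H_1 = 0.
H_2: b_2 = 8 − 7 − 0 = 1; torsion from ∂_3 factors > 1: none. So H_2 = Z.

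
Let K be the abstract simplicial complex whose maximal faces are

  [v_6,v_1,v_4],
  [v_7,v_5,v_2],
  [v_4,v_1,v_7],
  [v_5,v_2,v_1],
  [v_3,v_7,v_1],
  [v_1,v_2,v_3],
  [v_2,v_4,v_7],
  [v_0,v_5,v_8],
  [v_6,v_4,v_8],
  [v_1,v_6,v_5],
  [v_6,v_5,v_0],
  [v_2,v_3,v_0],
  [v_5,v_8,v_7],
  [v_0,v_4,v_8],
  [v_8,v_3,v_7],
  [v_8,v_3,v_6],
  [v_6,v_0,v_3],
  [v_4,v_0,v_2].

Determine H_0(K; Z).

Take the total order v_0 < v_1 < v_2 < v_3 < v_4 < v_5 < v_6 < v_7 < v_8 on the vertex set. Then K (dimension 2) consists of the simplices:

  0-simplices (9): [v_0], [v_1], [v_2], [v_3], [v_4], [v_5], [v_6], [v_7], [v_8]
  1-simplices (27): (27 of them)
  2-simplices (18): (18 of them)

Hence C_0 ≅ Z^9, C_1 ≅ Z^27, C_2 ≅ Z^18.

The boundary map ∂_1: C_1 → C_0 is given by ∂[p,q] = [q] − [p].
The 9×27 boundary matrix has rank 8 and Smith normal form diag(1,1,1,1,1,1,1,1).

The boundary map ∂_2: C_2 → C_1 acts by ∂[p,q,r] = [q,r] − [p,r] + [p,q]. For instance
  ∂[v_1,v_4,v_6] = [v_4,v_6] − [v_1,v_6] + [v_1,v_4],
  ∂[v_1,v_2,v_3] = [v_2,v_3] − [v_1,v_3] + [v_1,v_2].
As a 27×18 matrix over Z this has rank 18, with invariant factors (1,1,1,1,1,1,1,1,1,1,1,1,1,1,1,1,1,2).

From H_k ≅ ker(∂_k) / im(∂_{k+1}) we obtain:

  H_0: rank C_0 − rank ∂_1 = 9 − 8 = 1, and the invariant factors of ∂_1 are all 1, so H_0 ≅ Z.

H_0 ≅ Z.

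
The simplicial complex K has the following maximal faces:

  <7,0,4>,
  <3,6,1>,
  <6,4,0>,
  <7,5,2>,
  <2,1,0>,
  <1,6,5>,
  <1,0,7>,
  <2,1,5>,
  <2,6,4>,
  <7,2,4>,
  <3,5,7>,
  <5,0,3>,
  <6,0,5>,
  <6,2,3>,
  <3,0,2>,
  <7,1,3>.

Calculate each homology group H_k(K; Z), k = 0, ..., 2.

H_0 ≅ Z,  H_1 ≅ Z^2,  H_2 ≅ Z.

Order the vertices as 0 < 1 < 2 < 3 < 4 < 5 < 6 < 7. Listing each simplex with vertices in this order, K has dimension 2 with simplices:

  0-simplices (8): [0], [1], [2], [3], [4], [5], [6], [7]
  1-simplices (24): (24 of them)
  2-simplices (16): [0,1,2], [0,1,7], [0,2,3], [0,3,5], [0,4,6], [0,4,7], [0,5,6], [1,2,5], [1,3,6], [1,3,7], [1,5,6], [2,3,6], [2,4,6], [2,4,7], [2,5,7], [3,5,7]

Hence C_0 ≅ Z^8, C_1 ≅ Z^24, C_2 ≅ Z^16.

The boundary map ∂_1: C_1 → C_0 maps an edge to its endpoints' difference, ∂[p,q] = q − p. For instance
  ∂[1,3] = [3] − [1].
As a 8×24 matrix over Z this has rank 7, with invariant factors (1,1,1,1,1,1,1).

The boundary map ∂_2: C_2 → C_1 acts by ∂[p,q,r] = [q,r] − [p,r] + [p,q]. For instance
  ∂[0,4,7] = [4,7] − [0,7] + [0,4],
  ∂[0,2,3] = [2,3] − [0,3] + [0,2].
The resulting 24×16 matrix has rank 15, and its Smith normal form has invariant factors (1,1,1,1,1,1,1,1,1,1,1,1,1,1,1).

Computing H_k = (kernel of ∂_k) / (image of ∂_{k+1}):

  H_0: rank C_0 − rank ∂_1 = 8 − 7 = 1, and the invariant factors of ∂_1 are all 1, so H_0 = Z.
  H_1: rank ker ∂_1 − rank ∂_2 = (24 − 7) − 15 = 2, and the invariant factors of ∂_2 are all 1, so H_1 = Z^2.
  H_2: rank ker ∂_2 − rank ∂_3 = (16 − 15) − 0 = 1, and there is no ∂_3, so H_2 = Z.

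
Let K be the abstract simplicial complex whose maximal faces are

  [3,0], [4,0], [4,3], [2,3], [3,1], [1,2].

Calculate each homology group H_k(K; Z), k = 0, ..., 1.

Take the total order 0 < 1 < 2 < 3 < 4 on the vertex set. Then K (dimension 1) consists of the simplices:

  0-simplices (5): [0], [1], [2], [3], [4]
  1-simplices (6): [0,3], [0,4], [1,2], [1,3], [2,3], [3,4]

so the chain groups are C_0 ≅ Z^5, C_1 ≅ Z^6.

Boundary ∂_1: C_1 → C_0 maps an edge to its endpoints' difference, ∂[p,q] = q − p. For instance
  ∂[0,4] = [4] − [0].
This gives a 5×6 integer matrix of rank 4; reducing to Smith normal form yields diagonal entries (1,1,1,1).

Now H_k = ker ∂_k / im ∂_{k+1}, so:

  H_0: rank C_0 − rank ∂_1 = 5 − 4 = 1, and the invariant factors of ∂_1 are all 1, so H_0 ≅ Z.
  H_1: rank ker ∂_1 − rank ∂_2 = (6 − 4) − 0 = 2, and there is no ∂_2, so H_1 ≅ Z^2.

As a check, the Euler characteristic is 5 − 6 = -1, which agrees with 1 − 2 = -1.

H_0 = Z,  H_1 = Z^2.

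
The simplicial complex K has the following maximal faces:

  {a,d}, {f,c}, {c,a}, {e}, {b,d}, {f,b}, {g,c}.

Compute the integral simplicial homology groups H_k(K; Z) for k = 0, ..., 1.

H_0 ≅ Z^2,  H_1 ≅ Z.

Fix the vertex order a < b < c < d < e < f < g and write every simplex with vertices in increasing order. Then dim K = 1 and the simplices of K are:

  0-simplices (7): a, b, c, d, e, f, g
  1-simplices (6): ac, ad, bd, bf, cf, cg

so the chain groups are C_0 ≅ Z^7, C_1 ≅ Z^6.

∂_1: C_1 → C_0 is given by ∂[p,q] = [q] − [p].
The resulting 7×6 matrix has rank 5, and its Smith normal form has invariant factors (1,1,1,1,1).

Reading off H_k = ker ∂_k / im ∂_{k+1}:

  H_0: rank C_0 − rank ∂_1 = 7 − 5 = 2, and the invariant factors of ∂_1 are all 1, so H_0 = Z^2.
  H_1: rank ker ∂_1 − rank ∂_2 = (6 − 5) − 0 = 1, and there is no ∂_2, so H_1 = Z.

As a check, the Euler characteristic is 7 − 6 = 1, which agrees with 2 − 1 = 1.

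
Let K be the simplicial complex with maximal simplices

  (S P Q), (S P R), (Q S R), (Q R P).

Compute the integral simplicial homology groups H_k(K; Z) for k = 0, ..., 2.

Take the total order P < Q < R < S on the vertex set. Then K (dimension 2) consists of the simplices:

  0-simplices (4): P, Q, R, S
  1-simplices (6): PQ, PR, PS, QR, QS, RS
  2-simplices (4): PQR, PQS, PRS, QRS

so the chain groups are C_0 ≅ Z^4, C_1 ≅ Z^6, C_2 ≅ Z^4.

∂_1: C_1 → C_0 maps an edge to its endpoints' difference, ∂[p,q] = q − p. For instance
  ∂PS = S − P.
The 4×6 boundary matrix has rank 3 and Smith normal form diag(1,1,1).

Boundary ∂_2: C_2 → C_1 sends each 2-simplex [p,q,r] to [q,r] − [p,r] + [p,q]. For instance
  ∂PRS = RS − PS + PR,
  ∂PQR = QR − PR + PQ.
This gives a 6×4 integer matrix of rank 3; reducing to Smith normal form yields diagonal entries (1,1,1).

Reading off H_k = ker ∂_k / im ∂_{k+1}:

  H_0: rank C_0 − rank ∂_1 = 4 − 3 = 1, and the invariant factors of ∂_1 are all 1, so H_0 ≅ Z.
  H_1: rank ker ∂_1 − rank ∂_2 = (6 − 3) − 3 = 0, and the invariant factors of ∂_2 are all 1, so H_1 ≅ 0.
  H_2: rank ker ∂_2 − rank ∂_3 = (4 − 3) − 0 = 1, and there is no ∂_3, so H_2 ≅ Z.

H_0 ≅ Z,  H_1 = 0,  H_2 ≅ Z.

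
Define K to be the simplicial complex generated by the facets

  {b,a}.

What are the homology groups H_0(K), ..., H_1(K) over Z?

We work with the vertex ordering a < b. The simplices of K, each written with vertices in increasing order, are:

  0-simplices (2): a, b
  1-simplices (1): ab

so the chain groups are C_0 ≅ Z^2, C_1 ≅ Z^1.

∂_1: C_1 → C_0 sends each edge [p,q] (with p < q) to q − p.
As a 2×1 matrix over Z this has rank 1, with invariant factors (1).

From H_k ≅ ker(∂_k) / im(∂_{k+1}) we obtain:

  H_0: rank C_0 − rank ∂_1 = 2 − 1 = 1, and the invariant factors of ∂_1 are all 1, so H_0 ≅ Z.
  H_1: rank ker ∂_1 − rank ∂_2 = (1 − 1) − 0 = 0, and there is no ∂_2, so H_1 ≅ 0.

H_0 = Z,  H_1 = 0.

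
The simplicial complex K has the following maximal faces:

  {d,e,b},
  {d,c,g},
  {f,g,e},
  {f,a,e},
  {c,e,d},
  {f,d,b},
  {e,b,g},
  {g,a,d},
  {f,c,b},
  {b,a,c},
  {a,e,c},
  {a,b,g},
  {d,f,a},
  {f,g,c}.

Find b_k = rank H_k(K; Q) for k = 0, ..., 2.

Take the total order a < b < c < d < e < f < g on the vertex set. Then K (dimension 2) consists of the simplices:

  0-simplices (7): a, b, c, d, e, f, g
  1-simplices (21): ab, ac, ad, ae, af, ag, bc, bd, be, bf, bg, cd, ce, cf, cg, de, df, dg, ef, eg, fg
  2-simplices (14): abc, abg, ace, adf, adg, aef, bcf, bde, bdf, beg, cde, cdg, cfg, efg

so the chain groups are C_0 ≅ Z^7, C_1 ≅ Z^21, C_2 ≅ Z^14.

Boundary ∂_1: C_1 → C_0 maps an edge to its endpoints' difference, ∂[p,q] = q − p.
As a 7×21 matrix over Z this has rank 6, with invariant factors (1,1,1,1,1,1).

∂_2: C_2 → C_1 acts by ∂[p,q,r] = [q,r] − [p,r] + [p,q]. For instance
  ∂bde = de − be + bd,
  ∂adf = df − af + ad.
The resulting 21×14 matrix has rank 13, and its Smith normal form has invariant factors (1,1,1,1,1,1,1,1,1,1,1,1,1).

Reading off H_k = ker ∂_k / im ∂_{k+1}:

  H_0: rank C_0 − rank ∂_1 = 7 − 6 = 1, and the invariant factors of ∂_1 are all 1, so H_0 ≅ Z.
  H_1: rank ker ∂_1 − rank ∂_2 = (21 − 6) − 13 = 2, and the invariant factors of ∂_2 are all 1, so H_1 ≅ Z^2.
  H_2: rank ker ∂_2 − rank ∂_3 = (14 − 13) − 0 = 1, and there is no ∂_3, so H_2 ≅ Z.

As a check, the Euler characteristic is 7 − 21 + 14 = 0, which agrees with 1 − 2 + 1 = 0.

Hence the Betti numbers are b_0 = 1, b_1 = 2, b_2 = 1.

b_0 = 1, b_1 = 2, b_2 = 1.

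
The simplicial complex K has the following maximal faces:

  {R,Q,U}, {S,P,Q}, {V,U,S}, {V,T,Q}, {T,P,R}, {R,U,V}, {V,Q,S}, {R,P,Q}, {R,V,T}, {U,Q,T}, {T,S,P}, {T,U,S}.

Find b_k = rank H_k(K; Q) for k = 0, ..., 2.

Take the total order P < Q < R < S < T < U < V on the vertex set. Then K (dimension 2) consists of the simplices:

  0-simplices (7): P, Q, R, S, T, U, V
  1-simplices (18): PQ, PR, PS, PT, QR, QS, QT, QU, QV, RT, RU, RV, ST, SU, SV, TU, TV, UV
  2-simplices (12): PQR, PQS, PRT, PST, QRU, QSV, QTU, QTV, RTV, RUV, STU, SUV

giving chain groups C_0 ≅ Z^7, C_1 ≅ Z^18, C_2 ≅ Z^12.

Boundary ∂_1: C_1 → C_0 maps an edge to its endpoints' difference, ∂[p,q] = q − p. For instance
  ∂PT = T − P.
This gives a 7×18 integer matrix of rank 6; reducing to Smith normal form yields diagonal entries (1,1,1,1,1,1).

Boundary ∂_2: C_2 → C_1 acts by ∂[p,q,r] = [q,r] − [p,r] + [p,q]. For instance
  ∂PST = ST − PT + PS,
  ∂STU = TU − SU + ST.
This gives a 18×12 integer matrix of rank 12; reducing to Smith normal form yields diagonal entries (1,1,1,1,1,1,1,1,1,1,1,2).

Computing H_k = (kernel of ∂_k) / (image of ∂_{k+1}):

  H_0: rank C_0 − rank ∂_1 = 7 − 6 = 1, and the invariant factors of ∂_1 are all 1, so H_0 ≅ Z.
  H_1: rank ker ∂_1 − rank ∂_2 = (18 − 6) − 12 = 0, and ∂_2 has invariant factor 2 > 1, so H_1 ≅ Z/2.
  H_2: rank ker ∂_2 − rank ∂_3 = (12 − 12) − 0 = 0, and there is no ∂_3, so H_2 ≅ 0.

Hence the Betti numbers are b_0 = 1, b_1 = 0, b_2 = 0.

b_0 = 1, b_1 = 0, b_2 = 0.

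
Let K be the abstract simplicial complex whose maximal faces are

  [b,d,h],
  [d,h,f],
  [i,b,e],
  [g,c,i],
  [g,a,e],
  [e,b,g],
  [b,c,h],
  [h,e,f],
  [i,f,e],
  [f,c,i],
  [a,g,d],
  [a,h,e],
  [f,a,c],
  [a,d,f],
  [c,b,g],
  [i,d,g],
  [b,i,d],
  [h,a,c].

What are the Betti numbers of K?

b_0 = 1, b_1 = 1, b_2 = 0.

Take the total order a < b < c < d < e < f < g < h < i on the vertex set. Then K (dimension 2) consists of the simplices:

  0-simplices (9): a, b, c, d, e, f, g, h, i
  1-simplices (27): ac, ad, ae, af, ag, ah, bc, bd, be, bg, bh, bi, cf, cg, ch, ci, df, dg, dh, di, ef, eg, eh, ei, fh, fi, gi
  2-simplices (18): acf, ach, adf, adg, aeg, aeh, bcg, bch, bdh, bdi, beg, bei, cfi, cgi, dfh, dgi, efh, efi

so the chain groups are C_0 ≅ Z^9, C_1 ≅ Z^27, C_2 ≅ Z^18.

∂_1: C_1 → C_0 is given by ∂[p,q] = [q] − [p]. For instance
  ∂ac = c − a.
The 9×27 boundary matrix has rank 8 and Smith normal form diag(1,1,1,1,1,1,1,1).

The boundary map ∂_2: C_2 → C_1 sends each 2-simplex [p,q,r] to [q,r] − [p,r] + [p,q]. For instance
  ∂adg = dg − ag + ad,
  ∂bcg = cg − bg + bc.
The 27×18 boundary matrix has rank 18 and Smith normal form diag(1,1,1,1,1,1,1,1,1,1,1,1,1,1,1,1,1,2).

Computing H_k = (kernel of ∂_k) / (image of ∂_{k+1}):

  H_0: rank C_0 − rank ∂_1 = 9 − 8 = 1, and the invariant factors of ∂_1 are all 1, so H_0 = Z.
  H_1: rank ker ∂_1 − rank ∂_2 = (27 − 8) − 18 = 1, and ∂_2 has invariant factor 2 > 1, so H_1 = Z ⊕ Z/2.
  H_2: rank ker ∂_2 − rank ∂_3 = (18 − 18) − 0 = 0, and there is no ∂_3, so H_2 = 0.

As a check, the Euler characteristic is 9 − 27 + 18 = 0, which agrees with 1 − 1 + 0 = 0.
(K is a triangulation of the Klein bottle.)

Hence the Betti numbers are b_0 = 1, b_1 = 1, b_2 = 0.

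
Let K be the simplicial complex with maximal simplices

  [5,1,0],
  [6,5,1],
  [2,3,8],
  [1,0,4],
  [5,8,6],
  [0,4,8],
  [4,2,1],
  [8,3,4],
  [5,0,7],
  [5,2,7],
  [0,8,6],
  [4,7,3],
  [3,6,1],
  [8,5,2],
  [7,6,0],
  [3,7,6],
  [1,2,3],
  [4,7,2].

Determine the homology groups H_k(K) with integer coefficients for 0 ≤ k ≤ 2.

H_0 ≅ Z,  H_1 ≅ Z ⊕ Z_2,  H_2 = 0.

K has 9 vertices, 27 edges, 18 triangles.
rank ∂_0 = 0, rank ∂_1 = 8 ⇒ b_0 = 9 − 0 − 8 = 1; all invariant factors of ∂_1 are 1 so no torsion. So H_0 ≅ Z.
rank ∂_1 = 8, rank ∂_2 = 18 ⇒ b_1 = 27 − 8 − 18 = 1; ∂_2 has invariant factor(s) [2] giving torsion. So H_1 ≅ Z ⊕ Z_2.
rank ∂_2 = 18, rank ∂_3 = 0 ⇒ b_2 = 18 − 18 − 0 = 0. So H_2 ≅ 0.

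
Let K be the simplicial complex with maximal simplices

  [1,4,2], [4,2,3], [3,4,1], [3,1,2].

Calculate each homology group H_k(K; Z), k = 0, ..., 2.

H_0 = Z,  H_1 = 0,  H_2 = Z.

Fix the vertex order 1 < 2 < 3 < 4 and write every simplex with vertices in increasing order. Then dim K = 2 and the simplices of K are:

  0-simplices (4): [1], [2], [3], [4]
  1-simplices (6): [1,2], [1,3], [1,4], [2,3], [2,4], [3,4]
  2-simplices (4): [1,2,3], [1,2,4], [1,3,4], [2,3,4]

Hence C_0 ≅ Z^4, C_1 ≅ Z^6, C_2 ≅ Z^4.

∂_1: C_1 → C_0 maps an edge to its endpoints' difference, ∂[p,q] = q − p. For instance
  ∂[3,4] = [4] − [3].
This gives a 4×6 integer matrix of rank 3; reducing to Smith normal form yields diagonal entries (1,1,1).

The boundary map ∂_2: C_2 → C_1 maps a triangle to the signed sum of its edges. For instance
  ∂[1,3,4] = [3,4] − [1,4] + [1,3],
  ∂[1,2,4] = [2,4] − [1,4] + [1,2].
The 6×4 boundary matrix has rank 3 and Smith normal form diag(1,1,1).

Now H_k = ker ∂_k / im ∂_{k+1}, so:

  H_0: rank C_0 − rank ∂_1 = 4 − 3 = 1, and the invariant factors of ∂_1 are all 1, so H_0 = Z.
  H_1: rank ker ∂_1 − rank ∂_2 = (6 − 3) − 3 = 0, and the invariant factors of ∂_2 are all 1, so H_1 = 0.
  H_2: rank ker ∂_2 − rank ∂_3 = (4 − 3) − 0 = 1, and there is no ∂_3, so H_2 = Z.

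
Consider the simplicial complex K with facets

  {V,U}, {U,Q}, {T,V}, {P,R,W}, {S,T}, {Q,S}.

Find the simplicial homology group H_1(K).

H_1 ≅ Z.

We work with the vertex ordering P < Q < R < S < T < U < V < W. The simplices of K, each written with vertices in increasing order, are:

  0-simplices (8): P, Q, R, S, T, U, V, W
  1-simplices (8): PR, PW, QS, QU, RW, ST, TV, UV
  2-simplices (1): PRW

giving chain groups C_0 ≅ Z^8, C_1 ≅ Z^8, C_2 ≅ Z^1.

Boundary ∂_1: C_1 → C_0 is given by ∂[p,q] = [q] − [p]. For instance
  ∂TV = V − T.
This gives a 8×8 integer matrix of rank 6; reducing to Smith normal form yields diagonal entries (1,1,1,1,1,1).

The boundary map ∂_2: C_2 → C_1 acts by ∂[p,q,r] = [q,r] − [p,r] + [p,q]. For instance
  ∂PRW = RW − PW + PR.
The resulting 8×1 matrix has rank 1, and its Smith normal form has invariant factors (1).

Now H_k = ker ∂_k / im ∂_{k+1}, so:

  H_1: rank ker ∂_1 − rank ∂_2 = (8 − 6) − 1 = 1, and the invariant factors of ∂_2 are all 1, so H_1 ≅ Z.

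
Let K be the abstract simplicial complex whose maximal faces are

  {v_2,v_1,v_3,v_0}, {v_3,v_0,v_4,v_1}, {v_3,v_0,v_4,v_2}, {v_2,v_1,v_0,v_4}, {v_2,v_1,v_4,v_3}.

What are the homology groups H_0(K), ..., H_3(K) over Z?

K has 5 vertices, 10 edges, 10 triangles, 5 3-simplices.
rank ∂_0 = 0, rank ∂_1 = 4 ⇒ b_0 = 5 − 0 − 4 = 1; all invariant factors of ∂_1 are 1 so no torsion. So H_0 = Z.
rank ∂_1 = 4, rank ∂_2 = 6 ⇒ b_1 = 10 − 4 − 6 = 0; all invariant factors of ∂_2 are 1 so no torsion. So H_1 = 0.
rank ∂_2 = 6, rank ∂_3 = 4 ⇒ b_2 = 10 − 6 − 4 = 0; all invariant factors of ∂_3 are 1 so no torsion. So H_2 = 0.
rank ∂_3 = 4, rank ∂_4 = 0 ⇒ b_3 = 5 − 4 − 0 = 1. So H_3 = Z.

H_0 = Z,  H_1 = 0,  H_2 = 0,  H_3 = Z.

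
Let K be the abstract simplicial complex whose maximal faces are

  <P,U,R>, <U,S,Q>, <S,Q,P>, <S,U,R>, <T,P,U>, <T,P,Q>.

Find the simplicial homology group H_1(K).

H_1 = Z.

Fix the vertex order P < Q < R < S < T < U and write every simplex with vertices in increasing order. Then dim K = 2 and the simplices of K are:

  0-simplices (6): P, Q, R, S, T, U
  1-simplices (12): PQ, PR, PS, PT, PU, QS, QT, QU, RS, RU, SU, TU
  2-simplices (6): PQS, PQT, PRU, PTU, QSU, RSU

Hence C_0 ≅ Z^6, C_1 ≅ Z^12, C_2 ≅ Z^6.

The boundary map ∂_1: C_1 → C_0 maps an edge to its endpoints' difference, ∂[p,q] = q − p. For instance
  ∂PS = S − P.
The 6×12 boundary matrix has rank 5 and Smith normal form diag(1,1,1,1,1).

∂_2: C_2 → C_1 sends each 2-simplex [p,q,r] to [q,r] − [p,r] + [p,q]. For instance
  ∂PTU = TU − PU + PT,
  ∂PRU = RU − PU + PR.
This gives a 12×6 integer matrix of rank 6; reducing to Smith normal form yields diagonal entries (1,1,1,1,1,1).

Reading off H_k = ker ∂_k / im ∂_{k+1}:

  H_1: rank ker ∂_1 − rank ∂_2 = (12 − 5) − 6 = 1, and the invariant factors of ∂_2 are all 1, so H_1 = Z.

(K is a triangulation of the cylinder S^1 x I.)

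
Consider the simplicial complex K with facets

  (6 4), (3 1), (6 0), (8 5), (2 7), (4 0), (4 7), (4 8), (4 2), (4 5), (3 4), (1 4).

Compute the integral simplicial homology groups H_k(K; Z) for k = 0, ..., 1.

Fix the vertex order 0 < 1 < 2 < 3 < 4 < 5 < 6 < 7 < 8 and write every simplex with vertices in increasing order. Then dim K = 1 and the simplices of K are:

  0-simplices (9): [0], [1], [2], [3], [4], [5], [6], [7], [8]
  1-simplices (12): [0,4], [0,6], [1,3], [1,4], [2,4], [2,7], [3,4], [4,5], [4,6], [4,7], [4,8], [5,8]

giving chain groups C_0 ≅ Z^9, C_1 ≅ Z^12.

Boundary ∂_1: C_1 → C_0 is given by ∂[p,q] = [q] − [p].
The resulting 9×12 matrix has rank 8, and its Smith normal form has invariant factors (1,1,1,1,1,1,1,1).

Reading off H_k = ker ∂_k / im ∂_{k+1}:

  H_0: rank C_0 − rank ∂_1 = 9 − 8 = 1, and the invariant factors of ∂_1 are all 1, so H_0 = Z.
  H_1: rank ker ∂_1 − rank ∂_2 = (12 − 8) − 0 = 4, and there is no ∂_2, so H_1 = Z^4.

As a check, the Euler characteristic is 9 − 12 = -3, which agrees with 1 − 4 = -3.
(K is a triangulation of a wedge of 4 circles.)

H_0 = Z,  H_1 = Z^4.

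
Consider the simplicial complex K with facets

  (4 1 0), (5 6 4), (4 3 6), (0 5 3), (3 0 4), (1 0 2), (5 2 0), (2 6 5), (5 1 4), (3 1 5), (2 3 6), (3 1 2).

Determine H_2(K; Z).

H_2 = 0.

K has 7 vertices, 18 edges, 12 triangles.
rank ∂_2 = 12, rank ∂_3 = 0 ⇒ b_2 = 12 − 12 − 0 = 0. So H_2 = 0.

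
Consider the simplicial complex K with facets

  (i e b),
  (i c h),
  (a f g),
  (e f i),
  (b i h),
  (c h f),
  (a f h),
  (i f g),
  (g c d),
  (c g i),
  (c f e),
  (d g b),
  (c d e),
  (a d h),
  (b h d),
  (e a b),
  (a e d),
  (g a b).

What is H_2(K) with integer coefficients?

Order the vertices as a < b < c < d < e < f < g < h < i. Listing each simplex with vertices in this order, K has dimension 2 with simplices:

  0-simplices (9): a, b, c, d, e, f, g, h, i
  1-simplices (27): ab, ad, ae, af, ag, ah, bd, be, bg, bh, bi, cd, ce, cf, cg, ch, ci, de, dg, dh, ef, ei, fg, fh, fi, gi, hi
  2-simplices (18): abe, abg, ade, adh, afg, afh, bdg, bdh, bei, bhi, cde, cdg, cef, cfh, cgi, chi, efi, fgi

so the chain groups are C_0 ≅ Z^9, C_1 ≅ Z^27, C_2 ≅ Z^18.

Boundary ∂_1: C_1 → C_0 maps an edge to its endpoints' difference, ∂[p,q] = q − p. For instance
  ∂cf = f − c.
As a 9×27 matrix over Z this has rank 8, with invariant factors (1,1,1,1,1,1,1,1).

Boundary ∂_2: C_2 → C_1 acts by ∂[p,q,r] = [q,r] − [p,r] + [p,q]. For instance
  ∂cgi = gi − ci + cg,
  ∂afg = fg − ag + af.
The resulting 27×18 matrix has rank 18, and its Smith normal form has invariant factors (1,1,1,1,1,1,1,1,1,1,1,1,1,1,1,1,1,2).

Now H_k = ker ∂_k / im ∂_{k+1}, so:

  H_2: rank ker ∂_2 − rank ∂_3 = (18 − 18) − 0 = 0, and there is no ∂_3, so H_2 ≅ 0.

(K is a triangulation of the Klein bottle.)

H_2 ≅ 0.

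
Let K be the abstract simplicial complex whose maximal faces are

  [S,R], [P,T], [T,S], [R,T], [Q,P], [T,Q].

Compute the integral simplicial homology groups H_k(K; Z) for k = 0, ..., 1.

K has 5 vertices, 6 edges.
rank ∂_0 = 0, rank ∂_1 = 4 ⇒ b_0 = 5 − 0 − 4 = 1; all invariant factors of ∂_1 are 1 so no torsion. So H_0 = Z.
rank ∂_1 = 4, rank ∂_2 = 0 ⇒ b_1 = 6 − 4 − 0 = 2. So H_1 = Z^2.

H_0 = Z,  H_1 = Z^2.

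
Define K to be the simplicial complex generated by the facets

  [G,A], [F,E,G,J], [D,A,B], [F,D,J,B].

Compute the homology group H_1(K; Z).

H_1 ≅ Z.

K has 7 vertices, 14 edges, 9 triangles, 2 3-simplices.
rank ∂_1 = 6, rank ∂_2 = 7 ⇒ b_1 = 14 − 6 − 7 = 1; all invariant factors of ∂_2 are 1 so no torsion. So H_1 ≅ Z.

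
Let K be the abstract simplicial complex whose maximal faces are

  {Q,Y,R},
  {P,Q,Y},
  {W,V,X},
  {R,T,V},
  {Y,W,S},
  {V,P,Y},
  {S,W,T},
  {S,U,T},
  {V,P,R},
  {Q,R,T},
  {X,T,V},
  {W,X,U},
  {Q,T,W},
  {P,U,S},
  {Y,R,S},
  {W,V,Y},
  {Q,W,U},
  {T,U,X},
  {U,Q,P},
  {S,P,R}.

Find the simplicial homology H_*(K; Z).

H_0 ≅ Z,  H_1 ≅ Z × Z/2,  H_2 = 0.

Order the vertices as P < Q < R < S < T < U < V < W < X < Y. Listing each simplex with vertices in this order, K has dimension 2 with simplices:

  0-simplices (10): P, Q, R, S, T, U, V, W, X, Y
  1-simplices (30): PQ, PR, PS, PU, PV, PY, QR, QT, QU, QW, QY, RS, RT, RV, RY, ST, SU, SW, SY, TU, TV, TW, TX, UW, UX, VW, VX, VY, WX, WY
  2-simplices (20): PQU, PQY, PRS, PRV, PSU, PVY, QRT, QRY, QTW, QUW, RSY, RTV, STU, STW, SWY, TUX, TVX, UWX, VWX, VWY

Hence C_0 ≅ Z^10, C_1 ≅ Z^30, C_2 ≅ Z^20.

∂_1: C_1 → C_0 is given by ∂[p,q] = [q] − [p]. For instance
  ∂SW = W − S.
The 10×30 boundary matrix has rank 9 and Smith normal form diag(1,1,1,1,1,1,1,1,1).

Boundary ∂_2: C_2 → C_1 acts by ∂[p,q,r] = [q,r] − [p,r] + [p,q]. For instance
  ∂STU = TU − SU + ST,
  ∂VWX = WX − VX + VW.
As a 30×20 matrix over Z this has rank 20, with invariant factors (1,1,1,1,1,1,1,1,1,1,1,1,1,1,1,1,1,1,1,2).

Computing H_k = (kernel of ∂_k) / (image of ∂_{k+1}):

  H_0: rank C_0 − rank ∂_1 = 10 − 9 = 1, and the invariant factors of ∂_1 are all 1, so H_0 ≅ Z.
  H_1: rank ker ∂_1 − rank ∂_2 = (30 − 9) − 20 = 1, and ∂_2 has invariant factor 2 > 1, so H_1 ≅ Z × Z/2.
  H_2: rank ker ∂_2 − rank ∂_3 = (20 − 20) − 0 = 0, and there is no ∂_3, so H_2 ≅ 0.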